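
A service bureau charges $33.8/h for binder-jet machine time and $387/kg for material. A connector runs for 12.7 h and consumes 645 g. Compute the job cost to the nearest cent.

Machine-time cost = 33.8 × 12.7, so $429.26.
Material charge: 387 × 645/1000 → $249.615.
Job cost: 429.26 + 249.615 = 678.875 ≈ $678.88.

$678.88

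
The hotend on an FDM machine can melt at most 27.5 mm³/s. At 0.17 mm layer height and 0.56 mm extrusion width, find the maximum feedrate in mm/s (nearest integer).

Bead cross-section = 0.17 × 0.56 = 0.0952 mm².
v_max = Q/A = 27.5/0.0952 = 288.87 mm/s → 289 mm/s.

289 mm/s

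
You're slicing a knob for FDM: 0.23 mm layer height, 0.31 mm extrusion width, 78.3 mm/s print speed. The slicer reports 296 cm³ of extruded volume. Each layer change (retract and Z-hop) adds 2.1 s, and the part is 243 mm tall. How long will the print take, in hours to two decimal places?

Bead cross-section = 0.23 × 0.31 = 0.0713 mm².
Toolpath length = 296 cm³ / 0.0713 mm² = 296000 / 0.0713 = 4151472.7 mm.
Time extruding = 4151472.7 / 78.3 = 53020.1 s.
Number of layers: 243 / 0.23 → 1057 (rounded up).
Layer-change overhead: 1057 × 2.1 → 2219.7 s.
Altogether 53020.1 + 2219.7 = 55239.8 s, i.e. 15.34 hours.

15.34 hours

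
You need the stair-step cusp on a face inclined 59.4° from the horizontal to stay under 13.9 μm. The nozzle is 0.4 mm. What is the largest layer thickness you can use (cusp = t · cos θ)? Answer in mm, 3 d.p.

Layer height = cusp / cos(59.4°) = 0.0139 / 0.5090 = 0.027 mm.

0.027 mm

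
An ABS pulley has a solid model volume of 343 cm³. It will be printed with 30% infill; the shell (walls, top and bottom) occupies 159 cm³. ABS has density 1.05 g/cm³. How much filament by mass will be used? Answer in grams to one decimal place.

Volume inside the shell = 343 − 159, so 184 cm³.
Infill volume = 0.30 × 184, so 55.2 cm³.
Total extruded: 159 + 55.2 → 214.2 cm³.
Mass = 214.2 × 1.05 = 224.91 g.

224.9 g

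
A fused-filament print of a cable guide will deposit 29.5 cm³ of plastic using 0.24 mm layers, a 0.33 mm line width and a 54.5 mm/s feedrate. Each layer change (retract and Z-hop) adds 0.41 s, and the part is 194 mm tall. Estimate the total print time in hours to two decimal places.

Line area = 0.24 × 0.33, so 0.0792 mm².
Toolpath length = 29.5 cm³ / 0.0792 mm² = 29500 / 0.0792 = 372474.7 mm.
Time extruding = 372474.7 / 54.5, so 6834.4 s.
Layer count = ceil(194 / 0.24) = 809.
Non-print overhead = 809 × 0.41, so 331.69 s.
Altogether 6834.4 + 331.69 = 7166.09 s, i.e. 1.99 hours.

1.99 hours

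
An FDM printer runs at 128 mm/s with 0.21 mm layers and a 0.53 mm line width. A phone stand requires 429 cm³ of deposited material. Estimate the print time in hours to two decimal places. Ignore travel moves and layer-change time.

Line area: 0.21 × 0.53 → 0.1113 mm².
Path length: 429000 mm³ / 0.1113 mm² → 3854447.4 mm.
Time extruding = 3854447.4 / 128, so 30112.9 s.
In the requested units: 30112.9 s = 8.36 hours.

8.36 hours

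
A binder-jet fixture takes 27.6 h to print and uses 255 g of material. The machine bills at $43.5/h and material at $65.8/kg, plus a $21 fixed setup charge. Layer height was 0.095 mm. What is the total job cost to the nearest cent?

Machine-time cost = 43.5 × 27.6 = $1200.60.
Material charge = 65.8 × 255/1000 = $16.779.
Adding setup: 1200.60 + 16.779 + 21 → 1238.379 ≈ $1238.38.

$1238.38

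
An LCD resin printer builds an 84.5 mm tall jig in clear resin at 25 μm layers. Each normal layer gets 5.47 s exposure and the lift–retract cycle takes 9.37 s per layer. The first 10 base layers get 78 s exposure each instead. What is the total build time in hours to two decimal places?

14.13 hours

Layers = ⌈84.5/0.025⌉ = 3380.
Bottom layers: 10 × (78 + 9.37) → 873.7 s.
Regular layers = 3370 × (5.47 + 9.37) = 50010.8 s.
Sum: 873.7 + 50010.8 = 50884.5 s → 14.13 hours.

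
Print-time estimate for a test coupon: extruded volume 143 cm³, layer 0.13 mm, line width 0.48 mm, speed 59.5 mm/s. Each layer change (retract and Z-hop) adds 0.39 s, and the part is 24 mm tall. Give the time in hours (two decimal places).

Line area: 0.13 × 0.48 → 0.0624 mm².
Path length: 143000 mm³ / 0.0624 mm² → 2291666.7 mm.
Print-move time = 2291666.7 / 59.5 = 38515.4 s.
Layers = ⌈24/0.13⌉ = 185.
Non-print overhead: 185 × 0.39 → 72.15 s.
Altogether 38515.4 + 72.15 = 38587.55 s, i.e. 10.72 hours.

10.72 hours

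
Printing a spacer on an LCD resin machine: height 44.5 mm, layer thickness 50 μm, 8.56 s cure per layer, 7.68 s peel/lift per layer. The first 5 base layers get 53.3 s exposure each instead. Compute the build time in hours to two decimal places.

Layers = ⌈44.5/0.05⌉ = 890.
Burn-in layers = 5 × (53.3 + 7.68) = 304.9 s.
Regular layers: 885 × (8.56 + 7.68) → 14372.4 s.
Total = 304.9 + 14372.4 = 14677.3 s = 4.08 hours.

4.08 hours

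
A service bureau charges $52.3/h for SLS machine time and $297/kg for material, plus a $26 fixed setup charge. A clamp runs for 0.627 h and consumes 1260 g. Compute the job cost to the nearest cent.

Machine-time cost = 52.3 × 0.627 = $32.7921.
Feedstock cost = 297 × 1260/1000, so $374.22.
Total = 32.7921 + 374.22 + 26 = 433.0121 ≈ $433.01.

$433.01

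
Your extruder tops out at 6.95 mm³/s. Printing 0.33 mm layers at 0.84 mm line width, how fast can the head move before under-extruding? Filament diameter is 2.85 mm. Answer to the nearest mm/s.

Bead cross-section = 0.33 × 0.84, so 0.2772 mm².
Max speed = 6.95 / 0.2772 = 25.07 ≈ 25 mm/s.

25 mm/s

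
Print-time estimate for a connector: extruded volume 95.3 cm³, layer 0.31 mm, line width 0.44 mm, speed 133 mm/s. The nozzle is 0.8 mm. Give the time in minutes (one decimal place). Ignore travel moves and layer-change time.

Bead cross-section: 0.31 × 0.44 → 0.1364 mm².
Toolpath length = 95.3 cm³ / 0.1364 mm² = 95300 / 0.1364 = 698680.4 mm.
Print-move time = 698680.4 / 133 = 5253.2 s.
In the requested units: 5253.2 s = 87.6 minutes.

87.6 minutes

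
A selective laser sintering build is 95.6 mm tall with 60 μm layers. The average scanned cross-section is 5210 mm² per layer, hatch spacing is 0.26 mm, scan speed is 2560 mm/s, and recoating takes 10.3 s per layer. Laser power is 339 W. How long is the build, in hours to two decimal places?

8.03 hours

Layer count = ceil(95.6 / 0.06) = 1594.
Per-layer scan distance = 5210 / 0.26, so 20038.5 mm.
Scan time per layer = 20038.5 / 2560, so 7.8275 s.
Time per layer: 7.8275 + 10.3 → 18.1275 s.
Total: 1594 × 18.1275 s = 28895.235 s → 8.03 hours.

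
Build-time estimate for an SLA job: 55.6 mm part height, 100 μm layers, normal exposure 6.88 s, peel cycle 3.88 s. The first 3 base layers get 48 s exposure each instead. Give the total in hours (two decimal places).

1.70 hours

Layers = ⌈55.6/0.1⌉ = 556.
Burn-in layers = 3 × (48 + 3.88), so 155.64 s.
Remaining layers = 553 × (6.88 + 3.88), so 5950.28 s.
Sum: 155.64 + 5950.28 = 6105.92 s → 1.70 hours.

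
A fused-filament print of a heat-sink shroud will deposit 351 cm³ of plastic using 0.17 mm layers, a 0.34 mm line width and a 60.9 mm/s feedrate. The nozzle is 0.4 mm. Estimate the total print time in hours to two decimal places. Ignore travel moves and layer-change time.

27.70 hours

Line area: 0.17 × 0.34 → 0.0578 mm².
Toolpath length = 351 cm³ / 0.0578 mm² = 351000 / 0.0578 = 6072664.4 mm.
Extrusion time = 6072664.4 / 60.9, so 99715.3 s.
Converting: 99715.3 s = 27.70 hours.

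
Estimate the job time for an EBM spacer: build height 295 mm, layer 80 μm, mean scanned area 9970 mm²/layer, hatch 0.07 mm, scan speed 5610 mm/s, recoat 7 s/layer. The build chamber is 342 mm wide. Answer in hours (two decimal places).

33.18 hours

Layers = ⌈295/0.08⌉ = 3688.
Hatch length per layer = 9970 / 0.07, so 142428.6 mm.
Beam time per layer = 142428.6 / 5610, so 25.3883 s.
Time per layer = 25.3883 + 7 = 32.3883 s.
Total: 3688 × 32.3883 s = 119448.0504 s → 33.18 hours.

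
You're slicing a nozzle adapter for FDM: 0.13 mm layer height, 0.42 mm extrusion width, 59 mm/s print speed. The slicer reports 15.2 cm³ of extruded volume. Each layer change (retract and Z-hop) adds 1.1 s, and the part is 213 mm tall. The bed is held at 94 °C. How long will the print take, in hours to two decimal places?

Line area = 0.13 × 0.42, so 0.0546 mm².
Toolpath length = 15.2 cm³ / 0.0546 mm² = 15200 / 0.0546 = 278388.3 mm.
Extrusion time = 278388.3 / 59, so 4718.4 s.
Layers = ⌈213/0.13⌉ = 1639.
Non-print overhead: 1639 × 1.1 → 1802.9 s.
Total = 4718.4 + 1802.9 = 6521.3 s = 1.81 hours.

1.81 hours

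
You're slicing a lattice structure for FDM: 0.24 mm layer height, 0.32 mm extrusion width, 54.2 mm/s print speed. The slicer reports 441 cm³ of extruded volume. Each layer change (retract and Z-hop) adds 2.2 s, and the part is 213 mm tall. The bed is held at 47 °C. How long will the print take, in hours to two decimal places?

Line area = 0.24 × 0.32 = 0.0768 mm².
Path length: 441000 mm³ / 0.0768 mm² → 5742187.5 mm.
Print-move time: 5742187.5 / 54.2 → 105944.4 s.
Number of layers: 213 / 0.24 → 888 (rounded up).
Non-print overhead = 888 × 2.2, so 1953.6 s.
Total = 105944.4 + 1953.6 = 107898 s = 29.97 hours.

29.97 hours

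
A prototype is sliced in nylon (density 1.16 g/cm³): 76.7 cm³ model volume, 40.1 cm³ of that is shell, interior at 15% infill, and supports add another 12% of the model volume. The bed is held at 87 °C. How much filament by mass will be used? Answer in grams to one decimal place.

63.6 g

Infill region = 76.7 − 40.1 = 36.6 cm³.
Infill deposited: 0.15 × 36.6 → 5.49 cm³.
Support = 0.12 × 76.7 = 9.204 cm³.
Deposited volume: 40.1 + 5.49 + 9.204 → 54.794 cm³.
Mass = 54.794 × 1.16 = 63.56104 g.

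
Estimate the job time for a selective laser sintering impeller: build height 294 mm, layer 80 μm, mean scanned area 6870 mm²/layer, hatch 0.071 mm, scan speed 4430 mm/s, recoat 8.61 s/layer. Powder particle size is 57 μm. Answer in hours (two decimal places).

Number of layers: 294 / 0.08 → 3675 (rounded up).
Per-layer scan distance: 6870 / 0.071 → 96760.6 mm.
Per-layer scan time = 96760.6 / 4430, so 21.8421 s.
Time per layer = 21.8421 + 8.61 = 30.4521 s.
Total: 3675 × 30.4521 s = 111911.4675 s → 31.09 hours.

31.09 hours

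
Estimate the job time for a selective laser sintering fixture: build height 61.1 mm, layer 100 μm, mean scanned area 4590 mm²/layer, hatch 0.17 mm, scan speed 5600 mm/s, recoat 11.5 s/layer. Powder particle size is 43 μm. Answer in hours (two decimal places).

2.77 hours

Number of layers: 61.1 / 0.1 → 611 (rounded up).
Per-layer scan distance: 4590 / 0.17 → 27000 mm.
Scan time per layer = 27000 / 5600, so 4.8214 s.
Time per layer = 4.8214 + 11.5, so 16.3214 s.
Total: 611 × 16.3214 s = 9972.3754 s → 2.77 hours.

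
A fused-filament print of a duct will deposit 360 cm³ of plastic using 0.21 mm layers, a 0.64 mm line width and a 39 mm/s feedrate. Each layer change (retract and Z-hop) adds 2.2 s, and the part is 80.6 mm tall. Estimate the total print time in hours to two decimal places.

19.31 hours

Line area = 0.21 × 0.64 = 0.1344 mm².
Toolpath length = 360 cm³ / 0.1344 mm² = 360000 / 0.1344 = 2678571.4 mm.
Print-move time = 2678571.4 / 39 = 68681.3 s.
Number of layers: 80.6 / 0.21 → 384 (rounded up).
Non-print overhead = 384 × 2.2, so 844.8 s.
Total = 68681.3 + 844.8 = 69526.1 s = 19.31 hours.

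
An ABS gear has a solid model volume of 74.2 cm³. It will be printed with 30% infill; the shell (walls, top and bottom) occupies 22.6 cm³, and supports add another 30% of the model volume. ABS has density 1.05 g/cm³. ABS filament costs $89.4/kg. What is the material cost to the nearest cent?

Infill region: 74.2 − 22.6 → 51.6 cm³.
Infill deposited = 0.30 × 51.6, so 15.48 cm³.
Support = 0.30 × 74.2, so 22.26 cm³.
Deposited volume: 22.6 + 15.48 + 22.26 → 60.34 cm³.
Mass: 60.34 × 1.05 → 63.357 g.
Cost = 63.357 g / 1000 × $89.4/kg = $5.66.

$5.66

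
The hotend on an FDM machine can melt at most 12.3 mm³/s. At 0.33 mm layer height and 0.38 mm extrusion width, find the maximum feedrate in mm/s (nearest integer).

A: 0.33 × 0.38 → 0.1254 mm².
Max speed = 12.3 / 0.1254 = 98.09 ≈ 98 mm/s.

98 mm/s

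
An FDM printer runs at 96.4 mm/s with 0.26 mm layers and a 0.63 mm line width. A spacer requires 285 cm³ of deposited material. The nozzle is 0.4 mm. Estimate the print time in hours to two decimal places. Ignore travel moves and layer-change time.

Line area = 0.26 × 0.63, so 0.1638 mm².
Path length: 285000 mm³ / 0.1638 mm² → 1739926.7 mm.
Extrusion time = 1739926.7 / 96.4, so 18049 s.
That's 18049 s → 5.01 hours.

5.01 hours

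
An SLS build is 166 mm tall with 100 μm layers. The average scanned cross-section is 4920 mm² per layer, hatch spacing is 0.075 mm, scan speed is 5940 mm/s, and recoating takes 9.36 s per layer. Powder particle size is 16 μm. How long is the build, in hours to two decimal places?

9.41 hours

Number of layers: 166 / 0.1 → 1660 (rounded up).
Hatch length per layer: 4920 / 0.075 → 65600 mm.
Laser time per layer: 65600 / 5940 → 11.0438 s.
Time per layer = 11.0438 + 9.36 = 20.4038 s.
Build time = 1660 × 20.4038 = 33870.308 s = 9.41 hours.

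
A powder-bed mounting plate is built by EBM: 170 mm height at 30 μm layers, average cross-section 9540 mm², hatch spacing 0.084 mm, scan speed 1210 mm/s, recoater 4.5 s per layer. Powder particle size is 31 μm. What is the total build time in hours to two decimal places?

Layer count = ceil(170 / 0.03) = 5667.
Per-layer scan distance = 9540 / 0.084, so 113571.4 mm.
Scan time per layer: 113571.4 / 1210 → 93.8607 s.
Per-layer time = 93.8607 + 4.5 = 98.3607 s.
5667 layers × 98.3607 s/layer = 557410.0869 s, i.e. 154.84 hours.

154.84 hours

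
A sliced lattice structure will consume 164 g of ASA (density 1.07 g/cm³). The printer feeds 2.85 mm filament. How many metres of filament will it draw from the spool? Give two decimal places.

Extruded volume: 164/1.07 = 153.271 cm³ (153271 mm³).
Cross-section of 2.85 mm filament: π·(2.85/2)² = 6.3794 mm².
Length = 153271 / 6.3794 = 24025.93 mm = 24.03 m.

24.03 m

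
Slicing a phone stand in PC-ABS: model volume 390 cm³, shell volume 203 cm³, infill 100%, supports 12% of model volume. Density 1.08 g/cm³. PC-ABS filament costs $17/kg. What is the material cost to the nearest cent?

Infill region = 390 − 203 = 187 cm³.
Infill deposited = 1.00 × 187, so 187 cm³.
Support = 0.12 × 390 = 46.8 cm³.
Total printed volume = 203 + 187 + 46.8, so 436.8 cm³.
Mass: 436.8 × 1.08 → 471.744 g.
Cost = 471.744 g / 1000 × $17/kg = $8.02.

$8.02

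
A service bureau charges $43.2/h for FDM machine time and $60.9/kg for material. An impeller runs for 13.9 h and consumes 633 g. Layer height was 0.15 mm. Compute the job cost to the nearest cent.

Time charge = 43.2 × 13.9, so $600.48.
Feedstock cost: 60.9 × 633/1000 → $38.5497.
Job cost: 600.48 + 38.5497 = 639.0297 ≈ $639.03.

$639.03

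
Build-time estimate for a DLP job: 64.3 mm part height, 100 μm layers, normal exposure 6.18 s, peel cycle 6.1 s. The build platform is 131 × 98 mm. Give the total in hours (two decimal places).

Number of layers: 64.3 / 0.1 → 643 (rounded up).
Each layer takes = 6.18 + 6.1, so 12.28 s.
Build time: 643 × 12.28 s = 7896.04 s, i.e. 2.19 hours.

2.19 hours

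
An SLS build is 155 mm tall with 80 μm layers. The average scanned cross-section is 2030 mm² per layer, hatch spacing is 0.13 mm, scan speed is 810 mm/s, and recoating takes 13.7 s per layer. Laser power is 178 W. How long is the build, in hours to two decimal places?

Layer count = ceil(155 / 0.08) = 1938.
Scan path per layer = 2030 / 0.13 = 15615.4 mm.
Per-layer scan time: 15615.4 / 810 → 19.2783 s.
Layer cycle = 19.2783 + 13.7 = 32.9783 s.
Build time = 1938 × 32.9783 = 63911.9454 s = 17.75 hours.

17.75 hours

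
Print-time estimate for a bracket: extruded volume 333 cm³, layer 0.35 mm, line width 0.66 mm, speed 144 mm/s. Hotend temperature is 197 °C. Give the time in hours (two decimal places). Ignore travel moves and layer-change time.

Line area = 0.35 × 0.66, so 0.231 mm².
Toolpath length = 333 cm³ / 0.231 mm² = 333000 / 0.231 = 1441558.4 mm.
Time extruding = 1441558.4 / 144 = 10010.8 s.
That's 10010.8 s → 2.78 hours.

2.78 hours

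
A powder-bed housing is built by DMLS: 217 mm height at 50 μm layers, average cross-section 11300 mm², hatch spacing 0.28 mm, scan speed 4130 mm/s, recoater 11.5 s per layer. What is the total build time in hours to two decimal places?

25.64 hours

Number of layers: 217 / 0.05 → 4340 (rounded up).
Hatch length per layer: 11300 / 0.28 → 40357.1 mm.
Laser time per layer = 40357.1 / 4130 = 9.7717 s.
Time per layer = 9.7717 + 11.5 = 21.2717 s.
Build time = 4340 × 21.2717 = 92319.178 s = 25.64 hours.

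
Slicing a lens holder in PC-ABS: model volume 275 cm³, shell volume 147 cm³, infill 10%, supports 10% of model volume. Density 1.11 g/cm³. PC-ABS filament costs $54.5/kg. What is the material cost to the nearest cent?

Volume inside the shell = 275 − 147, so 128 cm³.
Infill volume: 0.10 × 128 → 12.8 cm³.
Support = 0.10 × 275, so 27.5 cm³.
Total printed volume = 147 + 12.8 + 27.5, so 187.3 cm³.
Mass: 187.3 × 1.11 → 207.903 g.
At $54.5/kg: 207.903/1000 × 54.5 = $11.33.

$11.33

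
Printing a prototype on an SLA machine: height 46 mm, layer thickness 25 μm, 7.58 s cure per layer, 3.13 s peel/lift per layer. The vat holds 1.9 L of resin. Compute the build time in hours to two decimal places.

Layers = ⌈46/0.025⌉ = 1840.
Per-layer time = 7.58 + 3.13, so 10.71 s.
Build time: 1840 × 10.71 s = 19706.4 s, i.e. 5.47 hours.

5.47 hours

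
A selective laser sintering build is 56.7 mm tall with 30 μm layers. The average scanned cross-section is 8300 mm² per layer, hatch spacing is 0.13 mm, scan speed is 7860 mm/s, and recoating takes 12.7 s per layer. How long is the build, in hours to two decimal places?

Number of layers: 56.7 / 0.03 → 1890 (rounded up).
Hatch length per layer = 8300 / 0.13 = 63846.2 mm.
Laser time per layer = 63846.2 / 7860, so 8.1229 s.
Per-layer time = 8.1229 + 12.7 = 20.8229 s.
Build time = 1890 × 20.8229 = 39355.281 s = 10.93 hours.

10.93 hours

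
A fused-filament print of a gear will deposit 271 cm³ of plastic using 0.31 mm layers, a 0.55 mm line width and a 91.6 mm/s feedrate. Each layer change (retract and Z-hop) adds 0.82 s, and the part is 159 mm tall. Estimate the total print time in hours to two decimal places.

Bead cross-section = 0.31 × 0.55, so 0.1705 mm².
Total extruded path = 271000/0.1705 = 1589442.8 mm.
Print-move time = 1589442.8 / 91.6 = 17352 s.
Number of layers: 159 / 0.31 → 513 (rounded up).
Z-hop total: 513 × 0.82 → 420.66 s.
Total = 17352 + 420.66 = 17772.66 s = 4.94 hours.

4.94 hours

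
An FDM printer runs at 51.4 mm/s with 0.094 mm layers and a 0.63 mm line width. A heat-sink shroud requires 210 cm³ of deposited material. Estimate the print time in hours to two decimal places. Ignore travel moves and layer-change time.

Line area = 0.094 × 0.63 = 0.05922 mm².
Total extruded path = 210000/0.05922 = 3546099.3 mm.
Time extruding = 3546099.3 / 51.4, so 68990.3 s.
68990.3 s = 19.16 hours.

19.16 hours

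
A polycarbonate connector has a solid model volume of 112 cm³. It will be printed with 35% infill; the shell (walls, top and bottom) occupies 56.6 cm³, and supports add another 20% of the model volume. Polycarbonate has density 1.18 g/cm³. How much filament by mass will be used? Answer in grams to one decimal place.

116.1 g

Infill region = 112 − 56.6 = 55.4 cm³.
Infill volume: 0.35 × 55.4 → 19.39 cm³.
Support = 0.20 × 112 = 22.4 cm³.
Total printed volume = 56.6 + 19.39 + 22.4 = 98.39 cm³.
Mass = 98.39 × 1.18 = 116.1002 g.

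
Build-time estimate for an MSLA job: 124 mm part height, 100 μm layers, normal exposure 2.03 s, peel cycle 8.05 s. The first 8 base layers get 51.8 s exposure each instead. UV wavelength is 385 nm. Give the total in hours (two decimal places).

Number of layers: 124 / 0.1 → 1240 (rounded up).
Bottom layers = 8 × (51.8 + 8.05), so 478.8 s.
Remaining layers = 1232 × (2.03 + 8.05), so 12418.56 s.
Total = 478.8 + 12418.56 = 12897.36 s = 3.58 hours.

3.58 hours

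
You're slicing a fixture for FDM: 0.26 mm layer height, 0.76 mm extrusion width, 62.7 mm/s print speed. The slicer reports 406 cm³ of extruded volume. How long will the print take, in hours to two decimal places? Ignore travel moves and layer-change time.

Bead cross-section = 0.26 × 0.76 = 0.1976 mm².
Total extruded path = 406000/0.1976 = 2054655.9 mm.
Time extruding = 2054655.9 / 62.7 = 32769.6 s.
In the requested units: 32769.6 s = 9.10 hours.

9.10 hours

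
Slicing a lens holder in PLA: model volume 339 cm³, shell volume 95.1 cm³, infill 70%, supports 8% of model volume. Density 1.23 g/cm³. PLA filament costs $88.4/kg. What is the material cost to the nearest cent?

Volume inside the shell = 339 − 95.1 = 243.9 cm³.
Infill deposited = 0.70 × 243.9 = 170.73 cm³.
Support = 0.08 × 339, so 27.12 cm³.
Total extruded = 95.1 + 170.73 + 27.12 = 292.95 cm³.
Mass = 292.95 × 1.23 = 360.3285 g.
Cost = 360.3285 g / 1000 × $88.4/kg = $31.85.

$31.85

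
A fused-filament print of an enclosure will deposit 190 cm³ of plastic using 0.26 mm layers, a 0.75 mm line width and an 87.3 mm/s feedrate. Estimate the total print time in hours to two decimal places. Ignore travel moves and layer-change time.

Extrusion cross-section = 0.26 × 0.75 = 0.195 mm².
Total extruded path = 190000/0.195 = 974359 mm.
Time extruding = 974359 / 87.3, so 11161 s.
Converting: 11161 s = 3.10 hours.

3.10 hours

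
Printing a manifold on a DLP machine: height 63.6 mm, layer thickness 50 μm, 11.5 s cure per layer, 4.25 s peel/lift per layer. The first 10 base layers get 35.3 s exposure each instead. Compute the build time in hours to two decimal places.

5.63 hours

Layer count = ceil(63.6 / 0.05) = 1272.
Burn-in layers = 10 × (35.3 + 4.25) = 395.5 s.
Remaining layers = 1262 × (11.5 + 4.25), so 19876.5 s.
Sum: 395.5 + 19876.5 = 20272 s → 5.63 hours.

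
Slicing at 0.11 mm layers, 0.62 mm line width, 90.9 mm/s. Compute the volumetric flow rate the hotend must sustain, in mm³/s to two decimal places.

Bead cross-section = 0.11 × 0.62, so 0.0682 mm².
Volumetric flow = 90.9 × 0.0682 = 6.20 mm³/s.

6.20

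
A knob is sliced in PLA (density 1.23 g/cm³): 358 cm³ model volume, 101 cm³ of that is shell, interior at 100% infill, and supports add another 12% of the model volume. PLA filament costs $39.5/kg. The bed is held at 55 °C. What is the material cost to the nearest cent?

$19.48

Infill region = 358 − 101 = 257 cm³.
Deposited infill: 1.00 × 257 → 257 cm³.
Support = 0.12 × 358, so 42.96 cm³.
Total extruded = 101 + 257 + 42.96 = 400.96 cm³.
Mass: 400.96 × 1.23 → 493.1808 g.
At $39.5/kg: 493.1808/1000 × 39.5 = $19.48.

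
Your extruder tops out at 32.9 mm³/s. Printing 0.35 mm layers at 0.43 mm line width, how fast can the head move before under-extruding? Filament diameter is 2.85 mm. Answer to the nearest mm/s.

Bead cross-section: 0.35 × 0.43 → 0.1505 mm².
v_max = Q/A = 32.9/0.1505 = 218.60 mm/s → 219 mm/s.

219 mm/s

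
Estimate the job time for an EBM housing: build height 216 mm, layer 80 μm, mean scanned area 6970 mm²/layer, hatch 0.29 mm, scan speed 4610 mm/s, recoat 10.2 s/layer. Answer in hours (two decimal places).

Layer count = ceil(216 / 0.08) = 2700.
Scan path per layer = 6970 / 0.29 = 24034.5 mm.
Per-layer scan time: 24034.5 / 4610 → 5.2136 s.
Per-layer time = 5.2136 + 10.2, so 15.4136 s.
Build time = 2700 × 15.4136 = 41616.72 s = 11.56 hours.

11.56 hours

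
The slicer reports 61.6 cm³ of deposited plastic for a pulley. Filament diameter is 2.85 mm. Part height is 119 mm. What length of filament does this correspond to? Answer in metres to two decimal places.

9.66 m

A = π r² = π × 1.425² = 6.3794 mm².
Length = 61.6 cm³ / 6.3794 mm² = 61600 / 6.3794 = 9656.08 mm = 9.66 m.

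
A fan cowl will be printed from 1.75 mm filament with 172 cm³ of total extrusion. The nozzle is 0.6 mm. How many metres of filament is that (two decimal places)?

A = π r² = π × 0.875² = 2.4053 mm².
Length = 172 cm³ / 2.4053 mm² = 172000 / 2.4053 = 71508.75 mm = 71.51 m.

71.51 m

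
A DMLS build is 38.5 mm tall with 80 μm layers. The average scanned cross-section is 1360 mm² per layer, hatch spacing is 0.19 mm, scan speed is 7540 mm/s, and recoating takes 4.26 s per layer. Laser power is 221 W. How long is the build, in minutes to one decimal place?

41.8 minutes

Layers = ⌈38.5/0.08⌉ = 482.
Hatch length per layer = 1360 / 0.19, so 7157.9 mm.
Scan time per layer = 7157.9 / 7540 = 0.9493 s.
Layer cycle = 0.9493 + 4.26 = 5.2093 s.
Total: 482 × 5.2093 s = 2510.8826 s → 41.8 minutes.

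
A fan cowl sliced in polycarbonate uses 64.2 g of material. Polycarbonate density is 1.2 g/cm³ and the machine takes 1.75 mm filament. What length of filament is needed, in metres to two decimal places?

Volume = 64.2 g / 1.2 g·cm⁻³ = 53.5 cm³ = 53500 mm³.
A = π r² = π × 0.875² = 2.4053 mm².
L = V/A = 53500/2.4053 = 22242.55 mm → 22.24 m.

22.24 m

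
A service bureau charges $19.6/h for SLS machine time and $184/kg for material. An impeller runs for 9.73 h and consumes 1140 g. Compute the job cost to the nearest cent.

Machine cost = 19.6 × 9.73, so $190.708.
Feedstock cost: 184 × 1140/1000 → $209.76.
Total = 190.708 + 209.76 = 400.468 ≈ $400.47.

$400.47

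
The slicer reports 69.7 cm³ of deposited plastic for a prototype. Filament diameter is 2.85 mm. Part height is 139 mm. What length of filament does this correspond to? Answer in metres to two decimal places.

10.93 m

Filament cross-section = π × (2.85/2)² = 6.3794 mm².
L = 69700 mm³ / 6.3794 mm² = 10925.79 mm, i.e. 10.93 m.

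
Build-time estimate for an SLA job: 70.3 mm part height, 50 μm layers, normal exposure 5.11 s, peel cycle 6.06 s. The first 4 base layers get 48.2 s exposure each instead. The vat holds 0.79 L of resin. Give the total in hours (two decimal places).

4.41 hours

Layers = ⌈70.3/0.05⌉ = 1406.
Bottom layers = 4 × (48.2 + 6.06), so 217.04 s.
Remaining layers: 1402 × (5.11 + 6.06) → 15660.34 s.
Sum: 217.04 + 15660.34 = 15877.38 s → 4.41 hours.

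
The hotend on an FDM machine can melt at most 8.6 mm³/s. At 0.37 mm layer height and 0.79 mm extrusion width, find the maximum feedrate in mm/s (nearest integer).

29 mm/s

A = 0.37 × 0.79, so 0.2923 mm².
Max speed = 8.6 / 0.2923 = 29.42 ≈ 29 mm/s.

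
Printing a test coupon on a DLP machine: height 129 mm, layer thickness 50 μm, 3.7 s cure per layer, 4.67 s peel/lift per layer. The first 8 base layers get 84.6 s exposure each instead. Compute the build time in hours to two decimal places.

6.18 hours

Number of layers: 129 / 0.05 → 2580 (rounded up).
Bottom layers: 8 × (84.6 + 4.67) → 714.16 s.
Regular layers: 2572 × (3.7 + 4.67) → 21527.64 s.
Sum: 714.16 + 21527.64 = 22241.8 s → 6.18 hours.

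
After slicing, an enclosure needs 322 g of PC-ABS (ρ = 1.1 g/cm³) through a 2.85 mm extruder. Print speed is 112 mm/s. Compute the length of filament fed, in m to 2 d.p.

45.89 m

Volume = 322 g / 1.1 g·cm⁻³ = 292.7273 cm³ = 292727.3 mm³.
A = π r² = π × 1.425² = 6.3794 mm².
Length = 292727.3 / 6.3794 = 45886.34 mm = 45.89 m.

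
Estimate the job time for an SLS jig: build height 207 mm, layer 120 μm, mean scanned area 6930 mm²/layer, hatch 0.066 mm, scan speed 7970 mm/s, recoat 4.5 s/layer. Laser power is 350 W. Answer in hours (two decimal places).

Number of layers: 207 / 0.12 → 1725 (rounded up).
Hatch length per layer: 6930 / 0.066 → 105000 mm.
Scan time per layer = 105000 / 7970, so 13.1744 s.
Layer cycle: 13.1744 + 4.5 → 17.6744 s.
Build time = 1725 × 17.6744 = 30488.34 s = 8.47 hours.

8.47 hours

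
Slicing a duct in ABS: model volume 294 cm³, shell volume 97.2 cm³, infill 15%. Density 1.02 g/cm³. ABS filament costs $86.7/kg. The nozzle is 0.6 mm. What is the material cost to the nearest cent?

Interior volume: 294 − 97.2 → 196.8 cm³.
Infill deposited = 0.15 × 196.8, so 29.52 cm³.
Total printed volume = 97.2 + 29.52, so 126.72 cm³.
Mass = 126.72 × 1.02, so 129.2544 g.
Cost = 129.2544 g / 1000 × $86.7/kg = $11.21.

$11.21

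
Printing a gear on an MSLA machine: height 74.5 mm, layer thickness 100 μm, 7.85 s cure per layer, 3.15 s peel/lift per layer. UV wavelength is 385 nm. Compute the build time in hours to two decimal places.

Layers = ⌈74.5/0.1⌉ = 745.
Each layer takes = 7.85 + 3.15 = 11 s.
Build time: 745 × 11 s = 8195 s, i.e. 2.28 hours.

2.28 hours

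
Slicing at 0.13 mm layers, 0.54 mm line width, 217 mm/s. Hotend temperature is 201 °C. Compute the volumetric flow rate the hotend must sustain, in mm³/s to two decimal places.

15.23

Extrusion cross-section = 0.13 × 0.54, so 0.0702 mm².
Q = v·A = 217 × 0.0702 = 15.23 mm³/s.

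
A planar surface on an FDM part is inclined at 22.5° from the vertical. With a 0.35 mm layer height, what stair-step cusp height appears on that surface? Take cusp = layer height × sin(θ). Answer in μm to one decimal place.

Cusp = layer height × sin(22.5°) = 0.35 × 0.3827 = 0.133945 mm = 133.9 μm.

133.9 μm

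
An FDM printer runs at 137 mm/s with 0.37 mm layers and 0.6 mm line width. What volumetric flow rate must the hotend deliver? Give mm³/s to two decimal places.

Bead cross-section = 0.37 × 0.6, so 0.222 mm².
Volumetric flow = 137 × 0.222 = 30.41 mm³/s.

30.41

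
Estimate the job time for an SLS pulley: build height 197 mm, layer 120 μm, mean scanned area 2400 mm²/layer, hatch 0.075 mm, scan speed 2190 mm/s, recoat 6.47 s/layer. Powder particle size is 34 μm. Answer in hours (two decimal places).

9.62 hours

Layer count = ceil(197 / 0.12) = 1642.
Per-layer scan distance = 2400 / 0.075, so 32000 mm.
Per-layer scan time: 32000 / 2190 → 14.6119 s.
Per-layer time = 14.6119 + 6.47, so 21.0819 s.
Build time = 1642 × 21.0819 = 34616.4798 s = 9.62 hours.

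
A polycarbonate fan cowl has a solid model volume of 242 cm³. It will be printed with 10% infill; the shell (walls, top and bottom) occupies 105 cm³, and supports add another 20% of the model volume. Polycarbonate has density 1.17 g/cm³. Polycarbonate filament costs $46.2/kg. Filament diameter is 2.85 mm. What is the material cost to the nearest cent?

$9.03

Infill region = 242 − 105 = 137 cm³.
Infill volume = 0.10 × 137, so 13.7 cm³.
Support = 0.20 × 242 = 48.4 cm³.
Total printed volume = 105 + 13.7 + 48.4 = 167.1 cm³.
Mass: 167.1 × 1.17 → 195.507 g.
Cost = 195.507 g / 1000 × $46.2/kg = $9.03.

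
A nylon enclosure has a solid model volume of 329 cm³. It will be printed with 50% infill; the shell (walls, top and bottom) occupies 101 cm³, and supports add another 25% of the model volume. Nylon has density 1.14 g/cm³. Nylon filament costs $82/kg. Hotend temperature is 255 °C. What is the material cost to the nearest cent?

Volume inside the shell = 329 − 101 = 228 cm³.
Deposited infill: 0.50 × 228 → 114 cm³.
Support = 0.25 × 329 = 82.25 cm³.
Total printed volume: 101 + 114 + 82.25 → 297.25 cm³.
Mass = 297.25 × 1.14, so 338.865 g.
At $82/kg: 338.865/1000 × 82 = $27.79.

$27.79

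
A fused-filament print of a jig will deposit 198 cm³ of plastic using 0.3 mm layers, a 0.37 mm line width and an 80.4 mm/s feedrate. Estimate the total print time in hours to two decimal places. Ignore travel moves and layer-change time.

Bead cross-section = 0.3 × 0.37, so 0.111 mm².
Total extruded path = 198000/0.111 = 1783783.8 mm.
Extrusion time: 1783783.8 / 80.4 → 22186.4 s.
Converting: 22186.4 s = 6.16 hours.

6.16 hours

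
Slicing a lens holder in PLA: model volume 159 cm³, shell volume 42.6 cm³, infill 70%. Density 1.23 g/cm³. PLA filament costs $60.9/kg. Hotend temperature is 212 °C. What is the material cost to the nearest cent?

Infill region = 159 − 42.6, so 116.4 cm³.
Deposited infill: 0.70 × 116.4 → 81.48 cm³.
Deposited volume = 42.6 + 81.48, so 124.08 cm³.
Mass = 124.08 × 1.23, so 152.6184 g.
Cost = 152.6184 g / 1000 × $60.9/kg = $9.29.

$9.29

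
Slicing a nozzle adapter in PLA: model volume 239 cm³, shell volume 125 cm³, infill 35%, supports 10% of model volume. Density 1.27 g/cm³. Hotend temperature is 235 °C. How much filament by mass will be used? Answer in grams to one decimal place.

Interior volume: 239 − 125 → 114 cm³.
Infill deposited = 0.35 × 114, so 39.9 cm³.
Support: 0.10 × 239 → 23.9 cm³.
Total extruded = 125 + 39.9 + 23.9 = 188.8 cm³.
Mass: 188.8 × 1.27 → 239.776 g.

239.8 g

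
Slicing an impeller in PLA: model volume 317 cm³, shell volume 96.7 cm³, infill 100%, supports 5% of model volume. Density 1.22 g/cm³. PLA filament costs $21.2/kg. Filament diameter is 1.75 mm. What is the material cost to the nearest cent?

$8.61

Interior volume = 317 − 96.7, so 220.3 cm³.
Infill volume = 1.00 × 220.3, so 220.3 cm³.
Support: 0.05 × 317 → 15.85 cm³.
Total printed volume = 96.7 + 220.3 + 15.85 = 332.85 cm³.
Mass: 332.85 × 1.22 → 406.077 g.
Cost = 406.077 g / 1000 × $21.2/kg = $8.61.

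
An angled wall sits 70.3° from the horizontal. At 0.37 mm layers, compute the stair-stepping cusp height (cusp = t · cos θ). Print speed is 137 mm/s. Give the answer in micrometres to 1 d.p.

Cusp = layer height × cos(70.3°) = 0.37 × 0.3371 = 0.124727 mm = 124.7 μm.

124.7 μm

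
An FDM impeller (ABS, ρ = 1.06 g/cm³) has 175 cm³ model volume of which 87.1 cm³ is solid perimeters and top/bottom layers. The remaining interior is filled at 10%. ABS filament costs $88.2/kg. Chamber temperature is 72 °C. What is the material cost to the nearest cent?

Infill region = 175 − 87.1 = 87.9 cm³.
Deposited infill = 0.10 × 87.9 = 8.79 cm³.
Total printed volume = 87.1 + 8.79 = 95.89 cm³.
Mass = 95.89 × 1.06, so 101.6434 g.
Cost = 101.6434 g / 1000 × $88.2/kg = $8.96.

$8.96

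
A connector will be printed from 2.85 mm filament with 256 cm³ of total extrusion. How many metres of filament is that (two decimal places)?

40.13 m

Cross-section of 2.85 mm filament: π·(2.85/2)² = 6.3794 mm².
Length = 256 cm³ / 6.3794 mm² = 256000 / 6.3794 = 40129.17 mm = 40.13 m.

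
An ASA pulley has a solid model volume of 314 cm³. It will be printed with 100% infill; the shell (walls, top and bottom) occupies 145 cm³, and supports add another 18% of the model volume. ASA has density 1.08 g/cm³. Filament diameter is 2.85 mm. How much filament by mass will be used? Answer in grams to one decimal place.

Infill region = 314 − 145 = 169 cm³.
Infill volume = 1.00 × 169 = 169 cm³.
Support = 0.18 × 314 = 56.52 cm³.
Total extruded = 145 + 169 + 56.52 = 370.52 cm³.
Mass: 370.52 × 1.08 → 400.1616 g.

400.2 g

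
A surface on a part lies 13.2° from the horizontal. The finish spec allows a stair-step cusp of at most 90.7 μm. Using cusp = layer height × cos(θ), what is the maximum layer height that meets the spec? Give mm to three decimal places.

0.093 mm

t = h_c / cos θ = 0.0907 / 0.9736 = 0.093 mm.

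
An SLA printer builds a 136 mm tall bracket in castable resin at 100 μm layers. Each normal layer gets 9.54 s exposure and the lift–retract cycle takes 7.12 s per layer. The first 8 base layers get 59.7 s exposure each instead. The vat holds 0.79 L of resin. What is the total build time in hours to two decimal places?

6.41 hours

Layer count = ceil(136 / 0.1) = 1360.
Burn-in layers: 8 × (59.7 + 7.12) → 534.56 s.
Regular layers: 1352 × (9.54 + 7.12) → 22524.32 s.
Total = 534.56 + 22524.32 = 23058.88 s = 6.41 hours.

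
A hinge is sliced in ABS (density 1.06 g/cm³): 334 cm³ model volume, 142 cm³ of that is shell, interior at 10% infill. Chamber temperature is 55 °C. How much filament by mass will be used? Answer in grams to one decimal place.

170.9 g

Volume inside the shell = 334 − 142 = 192 cm³.
Infill volume: 0.10 × 192 → 19.2 cm³.
Total extruded = 142 + 19.2 = 161.2 cm³.
Mass = 161.2 × 1.06, so 170.872 g.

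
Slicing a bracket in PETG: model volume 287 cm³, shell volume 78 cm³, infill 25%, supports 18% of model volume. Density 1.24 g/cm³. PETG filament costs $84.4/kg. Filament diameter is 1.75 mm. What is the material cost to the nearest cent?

Interior volume: 287 − 78 → 209 cm³.
Infill deposited: 0.25 × 209 → 52.25 cm³.
Support: 0.18 × 287 → 51.66 cm³.
Total printed volume = 78 + 52.25 + 51.66, so 181.91 cm³.
Mass = 181.91 × 1.24, so 225.5684 g.
At $84.4/kg: 225.5684/1000 × 84.4 = $19.04.

$19.04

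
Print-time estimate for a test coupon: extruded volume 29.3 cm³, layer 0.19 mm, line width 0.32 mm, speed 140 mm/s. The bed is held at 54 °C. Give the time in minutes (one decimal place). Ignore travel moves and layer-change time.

57.4 minutes

Extrusion cross-section = 0.19 × 0.32, so 0.0608 mm².
Toolpath length = 29.3 cm³ / 0.0608 mm² = 29300 / 0.0608 = 481907.9 mm.
Print-move time = 481907.9 / 140, so 3442.2 s.
In the requested units: 3442.2 s = 57.4 minutes.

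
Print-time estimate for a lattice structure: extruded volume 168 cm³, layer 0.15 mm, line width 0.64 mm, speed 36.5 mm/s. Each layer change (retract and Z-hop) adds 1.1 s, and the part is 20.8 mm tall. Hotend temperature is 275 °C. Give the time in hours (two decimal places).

13.36 hours

Line area = 0.15 × 0.64 = 0.096 mm².
Toolpath length = 168 cm³ / 0.096 mm² = 168000 / 0.096 = 1750000 mm.
Time extruding: 1750000 / 36.5 → 47945.2 s.
Layers = ⌈20.8/0.15⌉ = 139.
Layer-change overhead = 139 × 1.1, so 152.9 s.
Altogether 47945.2 + 152.9 = 48098.1 s, i.e. 13.36 hours.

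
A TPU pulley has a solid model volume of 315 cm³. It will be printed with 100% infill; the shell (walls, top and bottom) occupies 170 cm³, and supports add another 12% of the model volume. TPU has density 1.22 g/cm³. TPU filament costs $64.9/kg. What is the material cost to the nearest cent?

Interior volume: 315 − 170 → 145 cm³.
Deposited infill = 1.00 × 145 = 145 cm³.
Support = 0.12 × 315 = 37.8 cm³.
Deposited volume: 170 + 145 + 37.8 → 352.8 cm³.
Mass = 352.8 × 1.22, so 430.416 g.
Cost = 430.416 g / 1000 × $64.9/kg = $27.93.

$27.93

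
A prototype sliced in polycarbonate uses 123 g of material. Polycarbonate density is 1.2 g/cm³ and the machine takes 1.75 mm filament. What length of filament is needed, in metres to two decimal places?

Extruded volume: 123/1.2 = 102.5 cm³ (102500 mm³).
A = π r² = π × 0.875² = 2.4053 mm².
Length = 102500 / 2.4053 = 42614.23 mm = 42.61 m.

42.61 m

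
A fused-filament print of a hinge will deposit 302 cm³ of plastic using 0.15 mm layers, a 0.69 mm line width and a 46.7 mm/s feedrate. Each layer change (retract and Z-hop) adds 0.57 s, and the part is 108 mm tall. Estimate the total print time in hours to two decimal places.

17.47 hours

Line area: 0.15 × 0.69 → 0.1035 mm².
Path length: 302000 mm³ / 0.1035 mm² → 2917874.4 mm.
Extrusion time = 2917874.4 / 46.7 = 62481.3 s.
Layer count = ceil(108 / 0.15) = 720.
Layer-change overhead: 720 × 0.57 → 410.4 s.
Total = 62481.3 + 410.4 = 62891.7 s = 17.47 hours.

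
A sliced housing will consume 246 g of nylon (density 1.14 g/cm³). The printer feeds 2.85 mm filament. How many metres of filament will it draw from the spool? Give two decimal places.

33.83 m

Extruded volume: 246/1.14 = 215.7895 cm³ (215789.5 mm³).
Cross-section of 2.85 mm filament: π·(2.85/2)² = 6.3794 mm².
Length = 215789.5 / 6.3794 = 33825.99 mm = 33.83 m.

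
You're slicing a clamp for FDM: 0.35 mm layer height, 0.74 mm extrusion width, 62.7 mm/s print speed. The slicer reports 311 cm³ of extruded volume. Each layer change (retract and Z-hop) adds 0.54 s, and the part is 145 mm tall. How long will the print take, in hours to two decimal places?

Extrusion cross-section = 0.35 × 0.74, so 0.259 mm².
Path length: 311000 mm³ / 0.259 mm² → 1200772.2 mm.
Extrusion time = 1200772.2 / 62.7 = 19151.1 s.
Layer count = ceil(145 / 0.35) = 415.
Z-hop total = 415 × 0.54 = 224.1 s.
Total = 19151.1 + 224.1 = 19375.2 s = 5.38 hours.

5.38 hours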